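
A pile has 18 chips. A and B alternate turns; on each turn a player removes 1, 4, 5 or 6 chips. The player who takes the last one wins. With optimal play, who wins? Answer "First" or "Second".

i:   0  1  2  3  4  5  6  7  8  9 10 11 12 13 14 15 16 17 18
     L  W  L  W  W  W  W  W  W  L  W  L  W  W  W  W  W  W  L
Position 18 is L, so the second player wins.

Second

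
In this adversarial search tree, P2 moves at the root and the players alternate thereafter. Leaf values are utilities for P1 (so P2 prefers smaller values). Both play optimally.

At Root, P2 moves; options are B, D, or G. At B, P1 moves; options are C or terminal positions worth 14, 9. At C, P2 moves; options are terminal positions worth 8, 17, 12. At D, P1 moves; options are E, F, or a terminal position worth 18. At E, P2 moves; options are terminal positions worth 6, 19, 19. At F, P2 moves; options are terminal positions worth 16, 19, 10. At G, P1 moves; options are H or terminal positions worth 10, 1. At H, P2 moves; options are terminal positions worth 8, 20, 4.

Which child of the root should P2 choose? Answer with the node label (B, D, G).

G

C (P2): min(8, 17, 12) = 8
B (P1): max(8, 14, 9) = 14
E (P2): min(6, 19, 19) = 6
F (P2): min(16, 19, 10) = 10
D (P1): max(6, 10, 18) = 18
H (P2): min(8, 20, 4) = 4
G (P1): max(4, 10, 1) = 10
Root (P2): min(14, 18, 10) = 10
P2 picks the child with the lowest value: G (value 10).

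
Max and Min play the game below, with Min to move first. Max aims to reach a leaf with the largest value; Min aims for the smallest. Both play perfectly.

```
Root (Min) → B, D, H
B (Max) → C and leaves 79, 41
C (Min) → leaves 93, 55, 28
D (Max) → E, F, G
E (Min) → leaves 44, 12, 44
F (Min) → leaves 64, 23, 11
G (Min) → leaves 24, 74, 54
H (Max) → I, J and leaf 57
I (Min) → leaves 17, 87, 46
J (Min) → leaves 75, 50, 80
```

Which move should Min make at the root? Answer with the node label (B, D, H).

C (Min): min(93, 55, 28) = 28
B (Max): max(28, 79, 41) = 79
E (Min): min(44, 12, 44) = 12
F (Min): min(64, 23, 11) = 11
G (Min): min(24, 74, 54) = 24
D (Max): max(12, 11, 24) = 24
I (Min): min(17, 87, 46) = 17
J (Min): min(75, 50, 80) = 50
H (Max): max(17, 50, 57) = 57
Root (Min): min(79, 24, 57) = 24
Min picks the child with the lowest value: D (value 24).

D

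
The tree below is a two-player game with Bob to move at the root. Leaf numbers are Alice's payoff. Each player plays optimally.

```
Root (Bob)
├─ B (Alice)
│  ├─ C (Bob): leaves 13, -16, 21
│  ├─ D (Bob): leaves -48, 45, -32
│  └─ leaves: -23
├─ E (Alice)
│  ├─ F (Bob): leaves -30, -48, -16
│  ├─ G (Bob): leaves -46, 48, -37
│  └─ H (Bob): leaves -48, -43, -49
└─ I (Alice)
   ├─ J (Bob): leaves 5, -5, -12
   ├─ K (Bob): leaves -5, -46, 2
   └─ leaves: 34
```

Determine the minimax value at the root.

-46

C (Bob): min(13, -16, 21) = -16
D (Bob): min(-48, 45, -32) = -48
B (Alice): max(-16, -48, -23) = -16
F (Bob): min(-30, -48, -16) = -48
G (Bob): min(-46, 48, -37) = -46
H (Bob): min(-48, -43, -49) = -49
E (Alice): max(-48, -46, -49) = -46
J (Bob): min(5, -5, -12) = -12
K (Bob): min(-5, -46, 2) = -46
I (Alice): max(-12, -46, 34) = 34
Root (Bob): min(-16, -46, 34) = -46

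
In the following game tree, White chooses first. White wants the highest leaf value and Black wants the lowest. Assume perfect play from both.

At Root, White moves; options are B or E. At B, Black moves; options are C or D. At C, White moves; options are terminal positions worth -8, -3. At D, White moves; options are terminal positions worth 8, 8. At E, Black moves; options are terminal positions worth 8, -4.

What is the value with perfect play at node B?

C: max(-8, -3) = -3
D: max(8, 8) = 8
B: min(-3, 8) = -3

-3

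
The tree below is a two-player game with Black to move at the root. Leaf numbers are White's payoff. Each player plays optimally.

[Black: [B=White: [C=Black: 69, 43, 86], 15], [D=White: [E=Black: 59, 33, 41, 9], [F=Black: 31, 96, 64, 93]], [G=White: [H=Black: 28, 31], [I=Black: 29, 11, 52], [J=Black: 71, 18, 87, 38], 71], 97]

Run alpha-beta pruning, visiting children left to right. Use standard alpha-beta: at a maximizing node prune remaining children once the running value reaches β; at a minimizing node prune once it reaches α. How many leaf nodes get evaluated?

20

C [α=-∞,β=+∞]: v=43
B [α=-∞,β=+∞]: v=43
E [α=-∞,β=43]: v=9
F [α=9,β=43]: v=31
D [α=-∞,β=43]: v=31
H [α=-∞,β=31]: v=28
I [α=28,β=31]: v=11 after child 2 ≤ α → α-cutoff, skip 1
J [α=28,β=31]: v=18 after child 2 ≤ α → α-cutoff, skip 2
G [α=-∞,β=31]: v=71
Root [α=-∞,β=+∞]: v=31
Leaves evaluated: 20 of 23.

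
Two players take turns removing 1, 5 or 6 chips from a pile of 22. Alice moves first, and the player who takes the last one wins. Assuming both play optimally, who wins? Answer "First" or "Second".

i:   0  1  2  3  4  5  6  7  8  9 10 11 12 13 14 15 16 17 18 19 20 21 22
     L  W  L  W  L  W  W  W  W  W  W  L  W  L  W  L  W  W  W  W  W  W  L
Position 22 is L, so the second player wins.

Second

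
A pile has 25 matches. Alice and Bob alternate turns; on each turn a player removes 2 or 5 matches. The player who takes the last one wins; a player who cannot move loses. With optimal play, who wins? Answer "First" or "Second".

i:   0  1  2  3  4  5  6  7  8  9 10 11 12 13 14 15 16 17 18 19 20 21 22 23 24 25
     L  L  W  W  L  W  W  L  L  W  W  L  W  W  L  L  W  W  L  W  W  L  L  W  W  L
Position 25 is L, so the second player wins.

Second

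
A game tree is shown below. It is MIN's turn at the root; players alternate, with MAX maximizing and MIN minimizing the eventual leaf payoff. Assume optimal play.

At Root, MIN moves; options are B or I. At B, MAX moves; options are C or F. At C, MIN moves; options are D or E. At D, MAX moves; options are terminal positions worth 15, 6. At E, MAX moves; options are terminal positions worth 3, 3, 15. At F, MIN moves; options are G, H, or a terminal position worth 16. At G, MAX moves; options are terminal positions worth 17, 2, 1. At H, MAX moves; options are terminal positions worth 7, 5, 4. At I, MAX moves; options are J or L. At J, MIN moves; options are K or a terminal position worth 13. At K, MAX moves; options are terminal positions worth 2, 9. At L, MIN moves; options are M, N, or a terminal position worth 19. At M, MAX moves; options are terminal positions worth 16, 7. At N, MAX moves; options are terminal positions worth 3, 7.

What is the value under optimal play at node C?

15

D: max(15, 6) = 15
E: max(3, 3, 15) = 15
C: min(15, 15) = 15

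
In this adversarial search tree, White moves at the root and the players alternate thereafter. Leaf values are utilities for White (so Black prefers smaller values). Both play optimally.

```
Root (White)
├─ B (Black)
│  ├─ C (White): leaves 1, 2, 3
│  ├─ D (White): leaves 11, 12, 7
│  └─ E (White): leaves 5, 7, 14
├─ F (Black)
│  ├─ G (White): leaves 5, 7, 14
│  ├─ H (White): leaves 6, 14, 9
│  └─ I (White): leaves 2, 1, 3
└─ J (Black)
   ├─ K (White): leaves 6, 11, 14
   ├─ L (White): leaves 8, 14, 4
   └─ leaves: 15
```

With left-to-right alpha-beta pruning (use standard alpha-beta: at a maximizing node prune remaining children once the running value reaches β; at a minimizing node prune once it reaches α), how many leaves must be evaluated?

19

C [α=-∞,β=+∞]: v=3
D [α=-∞,β=3]: v=11 after child 1 ≥ β → β-cutoff, skip 2
E [α=-∞,β=3]: v=5 after child 1 ≥ β → β-cutoff, skip 2
B [α=-∞,β=+∞]: v=3
G [α=3,β=+∞]: v=14
H [α=3,β=14]: v=14 after child 2 ≥ β → β-cutoff, skip 1
I [α=3,β=14]: v=3
F [α=3,β=+∞]: v=3
K [α=3,β=+∞]: v=14
L [α=3,β=14]: v=14 after child 2 ≥ β → β-cutoff, skip 1
J [α=3,β=+∞]: v=14
Root [α=-∞,β=+∞]: v=14
Leaves evaluated: 19 of 25.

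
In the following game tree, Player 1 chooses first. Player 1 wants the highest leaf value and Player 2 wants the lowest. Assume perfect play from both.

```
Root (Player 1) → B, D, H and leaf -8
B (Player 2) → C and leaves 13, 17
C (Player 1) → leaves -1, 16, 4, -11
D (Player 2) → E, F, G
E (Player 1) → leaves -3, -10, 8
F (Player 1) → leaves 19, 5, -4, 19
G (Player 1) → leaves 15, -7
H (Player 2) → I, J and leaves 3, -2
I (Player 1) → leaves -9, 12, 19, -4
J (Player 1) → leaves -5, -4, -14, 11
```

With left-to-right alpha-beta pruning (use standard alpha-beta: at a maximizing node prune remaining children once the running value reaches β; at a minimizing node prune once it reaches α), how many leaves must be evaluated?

C [α=-∞,β=+∞]: v=16
B [α=-∞,β=+∞]: v=13
E [α=13,β=+∞]: v=8
D [α=13,β=+∞]: v=8 after child 1 ≤ α → α-cutoff, skip 2
I [α=13,β=+∞]: v=19
J [α=13,β=19]: v=11
H [α=13,β=+∞]: v=11 after child 2 ≤ α → α-cutoff, skip 2
Root [α=-∞,β=+∞]: v=13
Leaves evaluated: 18 of 26.

18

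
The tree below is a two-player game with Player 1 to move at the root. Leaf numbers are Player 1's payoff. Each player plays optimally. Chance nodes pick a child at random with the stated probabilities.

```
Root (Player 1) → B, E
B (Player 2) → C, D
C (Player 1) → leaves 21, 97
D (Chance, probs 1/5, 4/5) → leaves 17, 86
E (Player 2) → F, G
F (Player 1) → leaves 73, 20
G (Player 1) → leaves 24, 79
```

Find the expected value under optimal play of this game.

73

C (Player 1): max(21, 97) = 97
D (Chance): 1/5·17 + 4/5·86 = 72.2
B (Player 2): min(97, 72.2) = 72.2
F (Player 1): max(73, 20) = 73
G (Player 1): max(24, 79) = 79
E (Player 2): min(73, 79) = 73
Root (Player 1): max(72.2, 73) = 73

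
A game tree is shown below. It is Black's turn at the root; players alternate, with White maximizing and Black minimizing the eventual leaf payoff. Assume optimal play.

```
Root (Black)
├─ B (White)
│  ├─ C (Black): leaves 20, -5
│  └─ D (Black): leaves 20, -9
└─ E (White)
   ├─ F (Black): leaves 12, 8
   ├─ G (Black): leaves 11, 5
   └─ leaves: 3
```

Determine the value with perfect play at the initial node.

C (Black): min(20, -5) = -5
D (Black): min(20, -9) = -9
B (White): max(-5, -9) = -5
F (Black): min(12, 8) = 8
G (Black): min(11, 5) = 5
E (White): max(8, 5, 3) = 8
Root (Black): min(-5, 8) = -5

-5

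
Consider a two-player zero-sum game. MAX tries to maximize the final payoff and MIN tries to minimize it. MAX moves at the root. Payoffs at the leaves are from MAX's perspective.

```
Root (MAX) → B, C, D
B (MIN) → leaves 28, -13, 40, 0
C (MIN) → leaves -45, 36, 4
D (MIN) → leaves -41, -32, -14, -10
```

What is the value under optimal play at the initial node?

B (MIN): min(28, -13, 40, 0) = -13
C (MIN): min(-45, 36, 4) = -45
D (MIN): min(-41, -32, -14, -10) = -41
Root (MAX): max(-13, -45, -41) = -13

-13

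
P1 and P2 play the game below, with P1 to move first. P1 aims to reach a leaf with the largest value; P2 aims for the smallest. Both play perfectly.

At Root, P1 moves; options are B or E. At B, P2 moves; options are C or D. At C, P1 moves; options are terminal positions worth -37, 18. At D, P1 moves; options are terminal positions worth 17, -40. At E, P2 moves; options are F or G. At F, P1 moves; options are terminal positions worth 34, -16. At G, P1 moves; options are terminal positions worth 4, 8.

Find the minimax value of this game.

C (P1): max(-37, 18) = 18
D (P1): max(17, -40) = 17
B (P2): min(18, 17) = 17
F (P1): max(34, -16) = 34
G (P1): max(4, 8) = 8
E (P2): min(34, 8) = 8
Root (P1): max(17, 8) = 17

17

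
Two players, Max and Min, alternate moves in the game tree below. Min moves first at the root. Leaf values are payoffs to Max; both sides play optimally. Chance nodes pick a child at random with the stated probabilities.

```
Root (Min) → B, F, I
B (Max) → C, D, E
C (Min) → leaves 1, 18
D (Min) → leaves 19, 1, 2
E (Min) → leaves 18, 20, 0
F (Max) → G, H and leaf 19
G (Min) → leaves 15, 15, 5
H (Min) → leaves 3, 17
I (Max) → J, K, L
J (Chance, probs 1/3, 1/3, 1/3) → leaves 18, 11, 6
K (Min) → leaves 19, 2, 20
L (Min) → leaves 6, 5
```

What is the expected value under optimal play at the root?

C (Min): min(1, 18) = 1
D (Min): min(19, 1, 2) = 1
E (Min): min(18, 20, 0) = 0
B (Max): max(1, 1, 0) = 1
G (Min): min(15, 15, 5) = 5
H (Min): min(3, 17) = 3
F (Max): max(5, 3, 19) = 19
J (Chance): 1/3·18 + 1/3·11 + 1/3·6 = 11.67
K (Min): min(19, 2, 20) = 2
L (Min): min(6, 5) = 5
I (Max): max(11.67, 2, 5) = 11.67
Root (Min): min(1, 19, 11.67) = 1

1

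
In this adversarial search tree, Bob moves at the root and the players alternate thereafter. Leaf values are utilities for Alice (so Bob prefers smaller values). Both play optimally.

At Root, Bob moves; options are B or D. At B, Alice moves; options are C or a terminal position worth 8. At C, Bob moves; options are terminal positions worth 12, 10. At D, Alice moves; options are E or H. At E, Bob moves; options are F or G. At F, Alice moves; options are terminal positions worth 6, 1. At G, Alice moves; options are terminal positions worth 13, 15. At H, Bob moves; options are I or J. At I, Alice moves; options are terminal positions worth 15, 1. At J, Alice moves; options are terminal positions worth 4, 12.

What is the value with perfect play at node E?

F: max(6, 1) = 6
G: max(13, 15) = 15
E: min(6, 15) = 6

6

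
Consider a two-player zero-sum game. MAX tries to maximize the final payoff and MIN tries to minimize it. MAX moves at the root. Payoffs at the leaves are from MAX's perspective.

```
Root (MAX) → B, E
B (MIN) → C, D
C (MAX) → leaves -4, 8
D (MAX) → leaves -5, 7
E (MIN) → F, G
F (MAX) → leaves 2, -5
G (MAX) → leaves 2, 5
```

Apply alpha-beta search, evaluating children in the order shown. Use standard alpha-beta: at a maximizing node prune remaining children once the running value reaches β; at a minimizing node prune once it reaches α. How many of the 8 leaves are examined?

C [α=-∞,β=+∞]: v=8
D [α=-∞,β=8]: v=7
B [α=-∞,β=+∞]: v=7
F [α=7,β=+∞]: v=2
E [α=7,β=+∞]: v=2 after child 1 ≤ α → α-cutoff, skip 1
Root [α=-∞,β=+∞]: v=7
Leaves evaluated: 6 of 8.

6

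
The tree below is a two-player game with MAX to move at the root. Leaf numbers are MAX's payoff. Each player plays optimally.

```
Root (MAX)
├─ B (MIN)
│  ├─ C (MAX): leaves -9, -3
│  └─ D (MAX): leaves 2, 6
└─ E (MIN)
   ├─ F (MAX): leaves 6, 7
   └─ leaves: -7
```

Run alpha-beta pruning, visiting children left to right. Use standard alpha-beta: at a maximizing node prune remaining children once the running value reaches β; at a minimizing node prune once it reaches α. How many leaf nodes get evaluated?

6

C [α=-∞,β=+∞]: v=-3
D [α=-∞,β=-3]: v=2 after child 1 ≥ β → β-cutoff, skip 1
B [α=-∞,β=+∞]: v=-3
F [α=-3,β=+∞]: v=7
E [α=-3,β=+∞]: v=-7
Root [α=-∞,β=+∞]: v=-3
Leaves evaluated: 6 of 7.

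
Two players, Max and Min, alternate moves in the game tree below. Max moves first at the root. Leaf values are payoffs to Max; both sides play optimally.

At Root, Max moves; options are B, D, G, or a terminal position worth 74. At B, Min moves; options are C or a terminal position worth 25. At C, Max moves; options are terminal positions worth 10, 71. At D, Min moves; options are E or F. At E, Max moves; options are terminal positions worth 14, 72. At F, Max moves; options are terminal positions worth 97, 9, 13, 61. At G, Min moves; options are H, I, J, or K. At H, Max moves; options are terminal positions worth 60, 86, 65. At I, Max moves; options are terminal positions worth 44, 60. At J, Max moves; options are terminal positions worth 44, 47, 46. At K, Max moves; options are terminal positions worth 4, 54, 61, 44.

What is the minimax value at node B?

C: max(10, 71) = 71
B: min(71, 25) = 25

25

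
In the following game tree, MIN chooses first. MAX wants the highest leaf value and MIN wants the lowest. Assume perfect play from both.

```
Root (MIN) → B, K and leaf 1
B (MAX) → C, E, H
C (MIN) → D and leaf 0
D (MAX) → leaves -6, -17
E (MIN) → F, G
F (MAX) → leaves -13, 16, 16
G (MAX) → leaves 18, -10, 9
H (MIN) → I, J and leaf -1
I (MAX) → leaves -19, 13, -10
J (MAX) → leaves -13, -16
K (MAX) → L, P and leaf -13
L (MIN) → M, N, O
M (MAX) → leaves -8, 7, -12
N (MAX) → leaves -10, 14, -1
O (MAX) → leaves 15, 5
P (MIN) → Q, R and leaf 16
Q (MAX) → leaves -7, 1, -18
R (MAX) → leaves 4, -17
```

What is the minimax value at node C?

-6

D: max(-6, -17) = -6
C: min(-6, 0) = -6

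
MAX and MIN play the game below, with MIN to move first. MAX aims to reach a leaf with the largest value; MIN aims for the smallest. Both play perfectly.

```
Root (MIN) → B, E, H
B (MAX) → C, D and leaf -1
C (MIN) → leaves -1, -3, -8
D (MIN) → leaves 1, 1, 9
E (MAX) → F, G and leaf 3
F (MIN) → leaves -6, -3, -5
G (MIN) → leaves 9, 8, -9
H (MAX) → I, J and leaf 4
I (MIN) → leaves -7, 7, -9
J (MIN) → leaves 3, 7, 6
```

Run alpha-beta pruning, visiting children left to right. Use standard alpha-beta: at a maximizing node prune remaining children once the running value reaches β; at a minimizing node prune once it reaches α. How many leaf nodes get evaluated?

20

C [α=-∞,β=+∞]: v=-8
D [α=-8,β=+∞]: v=1
B [α=-∞,β=+∞]: v=1
F [α=-∞,β=1]: v=-6
G [α=-6,β=1]: v=-9
E [α=-∞,β=1]: v=3
I [α=-∞,β=1]: v=-9
J [α=-9,β=1]: v=3
H [α=-∞,β=1]: v=3 after child 2 ≥ β → β-cutoff, skip 1
Root [α=-∞,β=+∞]: v=1
Leaves evaluated: 20 of 21.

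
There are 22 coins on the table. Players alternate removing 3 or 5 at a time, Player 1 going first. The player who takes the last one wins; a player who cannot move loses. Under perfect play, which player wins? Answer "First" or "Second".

i:   0  1  2  3  4  5  6  7  8  9 10 11 12 13 14 15 16 17 18 19 20 21 22
     L  L  L  W  W  W  W  W  L  L  L  W  W  W  W  W  L  L  L  W  W  W  W
Position 22 is W, so the first player wins.

First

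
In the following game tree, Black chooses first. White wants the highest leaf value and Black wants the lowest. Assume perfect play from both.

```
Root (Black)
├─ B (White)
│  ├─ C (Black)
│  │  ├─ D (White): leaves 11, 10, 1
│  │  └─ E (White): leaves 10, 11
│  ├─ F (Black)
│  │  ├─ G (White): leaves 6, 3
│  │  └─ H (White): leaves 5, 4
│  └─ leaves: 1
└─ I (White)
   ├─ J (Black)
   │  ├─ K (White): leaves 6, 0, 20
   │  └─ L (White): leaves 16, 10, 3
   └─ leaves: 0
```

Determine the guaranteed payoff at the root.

11

D (White): max(11, 10, 1) = 11
E (White): max(10, 11) = 11
C (Black): min(11, 11) = 11
G (White): max(6, 3) = 6
H (White): max(5, 4) = 5
F (Black): min(6, 5) = 5
B (White): max(11, 5, 1) = 11
K (White): max(6, 0, 20) = 20
L (White): max(16, 10, 3) = 16
J (Black): min(20, 16) = 16
I (White): max(16, 0) = 16
Root (Black): min(11, 16) = 11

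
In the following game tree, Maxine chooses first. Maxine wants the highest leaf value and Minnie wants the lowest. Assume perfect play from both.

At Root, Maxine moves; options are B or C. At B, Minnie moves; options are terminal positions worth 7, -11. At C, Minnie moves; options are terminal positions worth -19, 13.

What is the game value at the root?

-11

B (Minnie): min(7, -11) = -11
C (Minnie): min(-19, 13) = -19
Root (Maxine): max(-11, -19) = -11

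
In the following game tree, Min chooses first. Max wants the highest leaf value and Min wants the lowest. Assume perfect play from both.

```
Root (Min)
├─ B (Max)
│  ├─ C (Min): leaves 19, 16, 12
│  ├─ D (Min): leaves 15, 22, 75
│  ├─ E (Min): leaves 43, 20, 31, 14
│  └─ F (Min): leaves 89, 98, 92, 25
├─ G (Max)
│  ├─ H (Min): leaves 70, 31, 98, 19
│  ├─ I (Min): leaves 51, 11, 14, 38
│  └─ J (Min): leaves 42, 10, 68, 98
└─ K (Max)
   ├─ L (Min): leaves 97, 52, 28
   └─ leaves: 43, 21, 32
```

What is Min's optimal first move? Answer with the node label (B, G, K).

C (Min): min(19, 16, 12) = 12
D (Min): min(15, 22, 75) = 15
E (Min): min(43, 20, 31, 14) = 14
F (Min): min(89, 98, 92, 25) = 25
B (Max): max(12, 15, 14, 25) = 25
H (Min): min(70, 31, 98, 19) = 19
I (Min): min(51, 11, 14, 38) = 11
J (Min): min(42, 10, 68, 98) = 10
G (Max): max(19, 11, 10) = 19
L (Min): min(97, 52, 28) = 28
K (Max): max(28, 43, 21, 32) = 43
Root (Min): min(25, 19, 43) = 19
Min picks the child with the lowest value: G (value 19).

G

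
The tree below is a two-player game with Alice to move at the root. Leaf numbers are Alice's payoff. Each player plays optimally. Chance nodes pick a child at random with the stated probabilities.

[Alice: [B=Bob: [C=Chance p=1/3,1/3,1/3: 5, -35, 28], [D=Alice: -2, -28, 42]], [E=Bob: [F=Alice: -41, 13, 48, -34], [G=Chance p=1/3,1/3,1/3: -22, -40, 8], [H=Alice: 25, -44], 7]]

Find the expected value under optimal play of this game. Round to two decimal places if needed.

-0.67

C (Chance): 1/3·5 + 1/3·-35 + 1/3·28 = -0.67
D (Alice): max(-2, -28, 42) = 42
B (Bob): min(-0.67, 42) = -0.67
F (Alice): max(-41, 13, 48, -34) = 48
G (Chance): 1/3·-22 + 1/3·-40 + 1/3·8 = -18
H (Alice): max(25, -44) = 25
E (Bob): min(48, -18, 25, 7) = -18
Root (Alice): max(-0.67, -18) = -0.67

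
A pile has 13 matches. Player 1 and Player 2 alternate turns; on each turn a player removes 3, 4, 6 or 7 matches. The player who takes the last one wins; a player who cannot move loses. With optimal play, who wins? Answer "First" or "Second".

Mark each pile size as W (mover wins) or L (mover loses):
i:   0  1  2  3  4  5  6  7  8  9 10 11 12 13
     L  L  L  W  W  W  W  W  W  W  L  L  L  W
Position 13 is W, so the first player wins.

First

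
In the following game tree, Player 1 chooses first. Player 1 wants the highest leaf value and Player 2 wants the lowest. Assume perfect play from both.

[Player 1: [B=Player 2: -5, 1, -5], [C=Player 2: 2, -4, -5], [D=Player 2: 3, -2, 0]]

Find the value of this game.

B (Player 2): min(-5, 1, -5) = -5
C (Player 2): min(2, -4, -5) = -5
D (Player 2): min(3, -2, 0) = -2
Root (Player 1): max(-5, -5, -2) = -2

-2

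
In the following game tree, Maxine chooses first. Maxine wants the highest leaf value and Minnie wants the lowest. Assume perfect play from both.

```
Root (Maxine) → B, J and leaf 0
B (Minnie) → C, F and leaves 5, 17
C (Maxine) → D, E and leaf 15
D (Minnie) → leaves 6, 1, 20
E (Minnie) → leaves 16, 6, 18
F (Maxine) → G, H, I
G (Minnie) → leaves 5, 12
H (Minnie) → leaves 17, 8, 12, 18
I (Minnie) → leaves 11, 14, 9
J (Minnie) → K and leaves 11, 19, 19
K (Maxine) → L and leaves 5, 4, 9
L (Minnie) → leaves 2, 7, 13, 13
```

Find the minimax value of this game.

9

D (Minnie): min(6, 1, 20) = 1
E (Minnie): min(16, 6, 18) = 6
C (Maxine): max(1, 6, 15) = 15
G (Minnie): min(5, 12) = 5
H (Minnie): min(17, 8, 12, 18) = 8
I (Minnie): min(11, 14, 9) = 9
F (Maxine): max(5, 8, 9) = 9
B (Minnie): min(15, 9, 5, 17) = 5
L (Minnie): min(2, 7, 13, 13) = 2
K (Maxine): max(2, 5, 4, 9) = 9
J (Minnie): min(9, 11, 19, 19) = 9
Root (Maxine): max(5, 9, 0) = 9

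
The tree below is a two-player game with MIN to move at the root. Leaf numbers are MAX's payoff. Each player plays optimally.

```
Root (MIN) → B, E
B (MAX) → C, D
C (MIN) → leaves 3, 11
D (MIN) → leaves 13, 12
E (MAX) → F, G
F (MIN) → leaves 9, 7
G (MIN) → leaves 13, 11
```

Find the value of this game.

11

C (MIN): min(3, 11) = 3
D (MIN): min(13, 12) = 12
B (MAX): max(3, 12) = 12
F (MIN): min(9, 7) = 7
G (MIN): min(13, 11) = 11
E (MAX): max(7, 11) = 11
Root (MIN): min(12, 11) = 11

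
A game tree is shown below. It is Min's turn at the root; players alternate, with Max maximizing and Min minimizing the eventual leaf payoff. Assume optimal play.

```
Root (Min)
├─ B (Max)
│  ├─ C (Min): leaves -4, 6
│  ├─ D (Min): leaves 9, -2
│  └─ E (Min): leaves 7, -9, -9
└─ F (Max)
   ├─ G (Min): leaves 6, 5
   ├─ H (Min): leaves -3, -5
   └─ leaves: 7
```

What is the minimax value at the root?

C (Min): min(-4, 6) = -4
D (Min): min(9, -2) = -2
E (Min): min(7, -9, -9) = -9
B (Max): max(-4, -2, -9) = -2
G (Min): min(6, 5) = 5
H (Min): min(-3, -5) = -5
F (Max): max(5, -5, 7) = 7
Root (Min): min(-2, 7) = -2

-2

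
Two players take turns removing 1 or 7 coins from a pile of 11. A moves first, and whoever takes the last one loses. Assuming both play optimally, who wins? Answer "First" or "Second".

W/L table (W = player to move can force a win):
i:   0  1  2  3  4  5  6  7  8  9 10 11
     W  L  W  L  W  L  W  L  W  L  W  L
Position 11 is L, so the second player wins.

Second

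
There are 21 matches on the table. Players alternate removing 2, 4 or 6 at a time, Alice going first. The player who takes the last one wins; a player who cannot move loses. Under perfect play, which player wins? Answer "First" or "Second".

Compute winning (W) and losing (L) positions by backward induction:
i:   0  1  2  3  4  5  6  7  8  9 10 11 12 13 14 15 16 17 18 19 20 21
     L  L  W  W  W  W  W  W  L  L  W  W  W  W  W  W  L  L  W  W  W  W
Position 21 is W, so the first player wins.

First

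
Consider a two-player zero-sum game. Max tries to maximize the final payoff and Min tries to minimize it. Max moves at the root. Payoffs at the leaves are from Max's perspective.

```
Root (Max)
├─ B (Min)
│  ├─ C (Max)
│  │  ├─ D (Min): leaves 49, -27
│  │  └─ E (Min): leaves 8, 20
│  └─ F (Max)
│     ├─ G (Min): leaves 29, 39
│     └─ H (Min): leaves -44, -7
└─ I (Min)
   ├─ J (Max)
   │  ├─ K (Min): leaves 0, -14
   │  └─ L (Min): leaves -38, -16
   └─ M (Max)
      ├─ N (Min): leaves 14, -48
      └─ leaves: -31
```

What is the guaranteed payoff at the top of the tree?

D (Min): min(49, -27) = -27
E (Min): min(8, 20) = 8
C (Max): max(-27, 8) = 8
G (Min): min(29, 39) = 29
H (Min): min(-44, -7) = -44
F (Max): max(29, -44) = 29
B (Min): min(8, 29) = 8
K (Min): min(0, -14) = -14
L (Min): min(-38, -16) = -38
J (Max): max(-14, -38) = -14
N (Min): min(14, -48) = -48
M (Max): max(-48, -31) = -31
I (Min): min(-14, -31) = -31
Root (Max): max(8, -31) = 8

8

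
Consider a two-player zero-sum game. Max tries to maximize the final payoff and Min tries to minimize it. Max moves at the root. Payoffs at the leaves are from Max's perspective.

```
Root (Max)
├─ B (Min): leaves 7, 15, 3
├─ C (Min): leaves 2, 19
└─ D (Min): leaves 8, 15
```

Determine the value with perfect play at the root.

8

B (Min): min(7, 15, 3) = 3
C (Min): min(2, 19) = 2
D (Min): min(8, 15) = 8
Root (Max): max(3, 2, 8) = 8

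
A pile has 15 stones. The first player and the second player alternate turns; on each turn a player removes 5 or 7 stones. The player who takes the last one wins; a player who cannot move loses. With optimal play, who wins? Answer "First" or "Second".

Second

Compute winning (W) and losing (L) positions by backward induction:
i:   0  1  2  3  4  5  6  7  8  9 10 11 12 13 14 15
     L  L  L  L  L  W  W  W  W  W  W  W  L  L  L  L
Position 15 is L, so the second player wins.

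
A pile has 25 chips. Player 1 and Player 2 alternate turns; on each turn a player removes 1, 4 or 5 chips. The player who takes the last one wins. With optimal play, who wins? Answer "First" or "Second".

Positions where the player to move wins (W) vs loses (L):
i:   0  1  2  3  4  5  6  7  8  9 10 11 12 13 14 15 16 17 18 19 20 21 22 23 24 25
     L  W  L  W  W  W  W  W  L  W  L  W  W  W  W  W  L  W  L  W  W  W  W  W  L  W
Position 25 is W, so the first player wins.

First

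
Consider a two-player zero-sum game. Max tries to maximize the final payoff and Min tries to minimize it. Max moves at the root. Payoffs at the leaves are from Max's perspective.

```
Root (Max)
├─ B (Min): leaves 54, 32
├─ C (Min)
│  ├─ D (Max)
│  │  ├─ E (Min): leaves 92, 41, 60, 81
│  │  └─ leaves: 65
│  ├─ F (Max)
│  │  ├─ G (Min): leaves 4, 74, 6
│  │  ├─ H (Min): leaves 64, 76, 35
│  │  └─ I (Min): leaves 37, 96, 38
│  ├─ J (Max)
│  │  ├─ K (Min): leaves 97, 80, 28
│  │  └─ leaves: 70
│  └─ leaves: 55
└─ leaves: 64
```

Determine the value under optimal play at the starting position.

B (Min): min(54, 32) = 32
E (Min): min(92, 41, 60, 81) = 41
D (Max): max(41, 65) = 65
G (Min): min(4, 74, 6) = 4
H (Min): min(64, 76, 35) = 35
I (Min): min(37, 96, 38) = 37
F (Max): max(4, 35, 37) = 37
K (Min): min(97, 80, 28) = 28
J (Max): max(28, 70) = 70
C (Min): min(65, 37, 70, 55) = 37
Root (Max): max(32, 37, 64) = 64

64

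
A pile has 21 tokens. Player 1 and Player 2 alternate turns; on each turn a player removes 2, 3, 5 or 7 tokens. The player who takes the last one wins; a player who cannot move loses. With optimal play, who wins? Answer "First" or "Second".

First

i:   0  1  2  3  4  5  6  7  8  9 10 11 12 13 14 15 16 17 18 19 20 21
     L  L  W  W  W  W  W  W  W  L  L  W  W  W  W  W  W  W  L  L  W  W
Position 21 is W, so the first player wins.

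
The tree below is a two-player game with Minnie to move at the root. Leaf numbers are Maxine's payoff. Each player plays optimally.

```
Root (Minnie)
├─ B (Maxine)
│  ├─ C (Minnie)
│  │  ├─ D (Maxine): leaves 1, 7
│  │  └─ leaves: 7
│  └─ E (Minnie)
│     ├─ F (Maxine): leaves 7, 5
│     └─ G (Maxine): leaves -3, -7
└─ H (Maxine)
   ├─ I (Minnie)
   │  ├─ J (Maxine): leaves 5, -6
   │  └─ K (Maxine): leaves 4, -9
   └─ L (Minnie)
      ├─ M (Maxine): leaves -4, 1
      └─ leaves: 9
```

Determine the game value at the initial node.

4

D (Maxine): max(1, 7) = 7
C (Minnie): min(7, 7) = 7
F (Maxine): max(7, 5) = 7
G (Maxine): max(-3, -7) = -3
E (Minnie): min(7, -3) = -3
B (Maxine): max(7, -3) = 7
J (Maxine): max(5, -6) = 5
K (Maxine): max(4, -9) = 4
I (Minnie): min(5, 4) = 4
M (Maxine): max(-4, 1) = 1
L (Minnie): min(1, 9) = 1
H (Maxine): max(4, 1) = 4
Root (Minnie): min(7, 4) = 4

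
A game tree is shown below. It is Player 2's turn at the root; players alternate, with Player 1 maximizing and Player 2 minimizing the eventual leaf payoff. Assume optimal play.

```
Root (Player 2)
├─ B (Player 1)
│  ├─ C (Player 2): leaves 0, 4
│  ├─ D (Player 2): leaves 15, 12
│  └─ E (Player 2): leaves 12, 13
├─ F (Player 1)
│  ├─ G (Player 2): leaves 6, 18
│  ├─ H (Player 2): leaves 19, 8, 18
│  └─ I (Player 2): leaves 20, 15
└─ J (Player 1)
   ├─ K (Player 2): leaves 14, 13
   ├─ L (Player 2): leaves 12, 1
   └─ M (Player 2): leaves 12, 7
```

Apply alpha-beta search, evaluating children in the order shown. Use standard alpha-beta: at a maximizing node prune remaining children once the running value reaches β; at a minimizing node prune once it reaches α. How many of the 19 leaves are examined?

C [α=-∞,β=+∞]: v=0
D [α=0,β=+∞]: v=12
E [α=12,β=+∞]: v=12 after child 1 ≤ α → α-cutoff, skip 1
B [α=-∞,β=+∞]: v=12
G [α=-∞,β=12]: v=6
H [α=6,β=12]: v=8
I [α=8,β=12]: v=15
F [α=-∞,β=12]: v=15
K [α=-∞,β=12]: v=13
J [α=-∞,β=12]: v=13 after child 1 ≥ β → β-cutoff, skip 2
Root [α=-∞,β=+∞]: v=12
Leaves evaluated: 14 of 19.

14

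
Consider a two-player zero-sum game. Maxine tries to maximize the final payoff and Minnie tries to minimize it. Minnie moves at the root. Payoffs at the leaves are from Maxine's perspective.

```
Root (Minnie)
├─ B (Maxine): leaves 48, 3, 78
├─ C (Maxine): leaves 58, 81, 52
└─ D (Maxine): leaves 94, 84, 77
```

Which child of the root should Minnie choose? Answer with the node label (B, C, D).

B (Maxine): max(48, 3, 78) = 78
C (Maxine): max(58, 81, 52) = 81
D (Maxine): max(94, 84, 77) = 94
Root (Minnie): min(78, 81, 94) = 78
Minnie picks the child with the lowest value: B (value 78).

B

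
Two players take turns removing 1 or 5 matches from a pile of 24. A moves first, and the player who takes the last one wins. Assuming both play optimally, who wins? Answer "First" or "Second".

i:   0  1  2  3  4  5  6  7  8  9 10 11 12 13 14 15 16 17 18 19 20 21 22 23 24
     L  W  L  W  L  W  L  W  L  W  L  W  L  W  L  W  L  W  L  W  L  W  L  W  L
Position 24 is L, so the second player wins.

Second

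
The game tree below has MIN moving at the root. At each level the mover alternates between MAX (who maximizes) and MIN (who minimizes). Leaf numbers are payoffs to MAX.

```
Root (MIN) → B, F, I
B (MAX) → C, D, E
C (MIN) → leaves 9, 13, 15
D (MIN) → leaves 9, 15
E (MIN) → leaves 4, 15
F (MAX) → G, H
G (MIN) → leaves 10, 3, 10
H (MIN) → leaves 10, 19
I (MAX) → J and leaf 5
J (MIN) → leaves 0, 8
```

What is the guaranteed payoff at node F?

10

G: min(10, 3, 10) = 3
H: min(10, 19) = 10
F: max(3, 10) = 10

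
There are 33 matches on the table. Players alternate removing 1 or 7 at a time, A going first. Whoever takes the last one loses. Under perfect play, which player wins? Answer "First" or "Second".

W/L table (W = player to move can force a win):
i:   0  1  2  3  4  5  6  7  8  9 10 11 12 13 14 15 16 17 18 19 20 21 22 23 24 25 26 27 28 29 30 31 32 33
     W  L  W  L  W  L  W  L  W  L  W  L  W  L  W  L  W  L  W  L  W  L  W  L  W  L  W  L  W  L  W  L  W  L
Position 33 is L, so the second player wins.

Second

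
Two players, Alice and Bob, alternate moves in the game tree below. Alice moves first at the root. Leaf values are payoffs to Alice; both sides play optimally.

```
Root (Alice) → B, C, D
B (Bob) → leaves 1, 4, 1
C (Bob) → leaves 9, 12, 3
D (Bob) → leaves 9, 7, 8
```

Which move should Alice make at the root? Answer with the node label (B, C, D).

D

B (Bob): min(1, 4, 1) = 1
C (Bob): min(9, 12, 3) = 3
D (Bob): min(9, 7, 8) = 7
Root (Alice): max(1, 3, 7) = 7
Alice picks the child with the highest value: D (value 7).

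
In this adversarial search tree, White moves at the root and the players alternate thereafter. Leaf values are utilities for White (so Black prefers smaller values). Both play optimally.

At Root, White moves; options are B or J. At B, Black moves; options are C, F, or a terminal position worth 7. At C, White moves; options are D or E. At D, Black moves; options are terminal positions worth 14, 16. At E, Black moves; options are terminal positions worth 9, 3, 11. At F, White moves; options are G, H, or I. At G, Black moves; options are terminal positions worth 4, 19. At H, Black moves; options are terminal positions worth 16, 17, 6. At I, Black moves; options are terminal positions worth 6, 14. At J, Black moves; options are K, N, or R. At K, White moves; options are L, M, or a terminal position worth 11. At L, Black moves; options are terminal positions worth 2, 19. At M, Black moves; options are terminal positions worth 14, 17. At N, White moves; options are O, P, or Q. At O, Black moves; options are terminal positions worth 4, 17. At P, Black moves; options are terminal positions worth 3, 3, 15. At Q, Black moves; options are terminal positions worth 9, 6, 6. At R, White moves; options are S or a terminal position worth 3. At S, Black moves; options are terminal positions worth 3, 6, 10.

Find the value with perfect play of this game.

6

D (Black): min(14, 16) = 14
E (Black): min(9, 3, 11) = 3
C (White): max(14, 3) = 14
G (Black): min(4, 19) = 4
H (Black): min(16, 17, 6) = 6
I (Black): min(6, 14) = 6
F (White): max(4, 6, 6) = 6
B (Black): min(14, 6, 7) = 6
L (Black): min(2, 19) = 2
M (Black): min(14, 17) = 14
K (White): max(2, 14, 11) = 14
O (Black): min(4, 17) = 4
P (Black): min(3, 3, 15) = 3
Q (Black): min(9, 6, 6) = 6
N (White): max(4, 3, 6) = 6
S (Black): min(3, 6, 10) = 3
R (White): max(3, 3) = 3
J (Black): min(14, 6, 3) = 3
Root (White): max(6, 3) = 6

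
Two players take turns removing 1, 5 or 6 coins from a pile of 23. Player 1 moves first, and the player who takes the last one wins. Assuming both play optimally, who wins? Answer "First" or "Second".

Positions where the player to move wins (W) vs loses (L):
i:   0  1  2  3  4  5  6  7  8  9 10 11 12 13 14 15 16 17 18 19 20 21 22 23
     L  W  L  W  L  W  W  W  W  W  W  L  W  L  W  L  W  W  W  W  W  W  L  W
Position 23 is W, so the first player wins.

First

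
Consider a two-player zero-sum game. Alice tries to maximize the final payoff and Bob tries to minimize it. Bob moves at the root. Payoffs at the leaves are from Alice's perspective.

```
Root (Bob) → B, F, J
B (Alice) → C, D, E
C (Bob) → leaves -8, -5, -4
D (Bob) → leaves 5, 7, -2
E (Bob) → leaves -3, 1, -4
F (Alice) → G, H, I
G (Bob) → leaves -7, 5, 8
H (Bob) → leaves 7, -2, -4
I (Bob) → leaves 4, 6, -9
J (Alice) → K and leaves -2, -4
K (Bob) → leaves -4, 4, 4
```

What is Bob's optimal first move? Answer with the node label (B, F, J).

C (Bob): min(-8, -5, -4) = -8
D (Bob): min(5, 7, -2) = -2
E (Bob): min(-3, 1, -4) = -4
B (Alice): max(-8, -2, -4) = -2
G (Bob): min(-7, 5, 8) = -7
H (Bob): min(7, -2, -4) = -4
I (Bob): min(4, 6, -9) = -9
F (Alice): max(-7, -4, -9) = -4
K (Bob): min(-4, 4, 4) = -4
J (Alice): max(-4, -2, -4) = -2
Root (Bob): min(-2, -4, -2) = -4
Bob picks the child with the lowest value: F (value -4).

F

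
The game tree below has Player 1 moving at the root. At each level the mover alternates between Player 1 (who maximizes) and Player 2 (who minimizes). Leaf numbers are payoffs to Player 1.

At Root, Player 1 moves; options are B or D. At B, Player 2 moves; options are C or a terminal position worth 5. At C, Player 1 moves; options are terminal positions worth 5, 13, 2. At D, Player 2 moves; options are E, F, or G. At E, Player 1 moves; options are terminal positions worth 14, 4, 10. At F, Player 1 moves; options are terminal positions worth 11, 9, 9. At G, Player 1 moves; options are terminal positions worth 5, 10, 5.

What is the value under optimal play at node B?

C: max(5, 13, 2) = 13
B: min(13, 5) = 5

5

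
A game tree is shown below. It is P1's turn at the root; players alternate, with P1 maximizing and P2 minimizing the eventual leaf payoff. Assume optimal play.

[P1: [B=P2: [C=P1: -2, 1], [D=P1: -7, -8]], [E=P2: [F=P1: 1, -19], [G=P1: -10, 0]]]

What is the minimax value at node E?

0

F: max(1, -19) = 1
G: max(-10, 0) = 0
E: min(1, 0) = 0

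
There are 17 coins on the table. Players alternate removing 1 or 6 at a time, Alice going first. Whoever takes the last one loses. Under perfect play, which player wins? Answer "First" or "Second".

Positions where the player to move wins (W) vs loses (L):
i:   0  1  2  3  4  5  6  7  8  9 10 11 12 13 14 15 16 17
     W  L  W  L  W  L  W  W  L  W  L  W  L  W  W  L  W  L
Position 17 is L, so the second player wins.

Second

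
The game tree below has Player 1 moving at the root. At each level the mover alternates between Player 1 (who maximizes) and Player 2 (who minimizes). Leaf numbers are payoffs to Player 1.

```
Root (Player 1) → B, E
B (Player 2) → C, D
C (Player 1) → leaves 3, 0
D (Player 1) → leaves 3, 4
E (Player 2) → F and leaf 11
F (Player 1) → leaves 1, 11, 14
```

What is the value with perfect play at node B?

C: max(3, 0) = 3
D: max(3, 4) = 4
B: min(3, 4) = 3

3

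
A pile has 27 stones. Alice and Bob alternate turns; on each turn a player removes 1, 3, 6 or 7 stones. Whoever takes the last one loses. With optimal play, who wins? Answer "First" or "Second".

Second

W/L table (W = player to move can force a win):
i:   0  1  2  3  4  5  6  7  8  9 10 11 12 13 14 15 16 17 18 19 20 21 22 23 24 25 26 27
     W  L  W  L  W  L  W  W  W  W  W  W  W  L  W  L  W  L  W  W  W  W  W  W  W  L  W  L
Position 27 is L, so the second player wins.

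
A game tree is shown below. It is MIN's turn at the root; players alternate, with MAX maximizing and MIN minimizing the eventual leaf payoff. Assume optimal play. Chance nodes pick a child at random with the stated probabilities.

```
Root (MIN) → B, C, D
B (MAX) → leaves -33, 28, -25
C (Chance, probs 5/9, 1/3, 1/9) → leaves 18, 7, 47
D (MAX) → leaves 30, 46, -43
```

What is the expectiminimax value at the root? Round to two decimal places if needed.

17.56

B (MAX): max(-33, 28, -25) = 28
C (Chance): 5/9·18 + 1/3·7 + 1/9·47 = 17.56
D (MAX): max(30, 46, -43) = 46
Root (MIN): min(28, 17.56, 46) = 17.56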